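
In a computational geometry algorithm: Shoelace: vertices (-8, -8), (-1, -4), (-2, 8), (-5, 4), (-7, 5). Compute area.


Shoelace sum: ((-8)*(-4) - (-1)*(-8)) + ((-1)*8 - (-2)*(-4)) + ((-2)*4 - (-5)*8) + ((-5)*5 - (-7)*4) + ((-7)*(-8) - (-8)*5)
= 139
Area = |139|/2 = 69.5

69.5


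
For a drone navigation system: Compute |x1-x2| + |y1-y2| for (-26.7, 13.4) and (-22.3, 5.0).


|(-26.7)-(-22.3)| + |13.4-5| = 4.4 + 8.4 = 12.8

12.8


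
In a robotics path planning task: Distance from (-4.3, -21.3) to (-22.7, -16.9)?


dx=-18.4, dy=4.4
d^2 = (-18.4)^2 + 4.4^2 = 357.92
d = sqrt(357.92) = 18.9188

18.9188


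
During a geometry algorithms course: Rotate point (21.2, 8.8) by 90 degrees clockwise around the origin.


90° CW: (x,y) -> (y, -x)
(21.2,8.8) -> (8.8, -21.2)

(8.8, -21.2)


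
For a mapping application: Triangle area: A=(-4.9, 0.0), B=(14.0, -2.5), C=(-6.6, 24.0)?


Area = |x_A(y_B-y_C) + x_B(y_C-y_A) + x_C(y_A-y_B)|/2
= |129.85 + 336 + (-16.5)|/2
= 449.35/2 = 224.675

224.675


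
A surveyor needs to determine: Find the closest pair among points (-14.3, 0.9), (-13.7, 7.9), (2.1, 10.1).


d(P0,P1) = 7.0257, d(P0,P2) = 18.8043, d(P1,P2) = 15.9524
Closest: P0 and P1

Closest pair: (-14.3, 0.9) and (-13.7, 7.9), distance = 7.0257


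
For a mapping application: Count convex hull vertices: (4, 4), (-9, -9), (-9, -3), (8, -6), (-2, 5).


Convex hull vertices (CCW): (-9, -9), (8, -6), (4, 4), (-2, 5), (-9, -3)
Count = 5

5


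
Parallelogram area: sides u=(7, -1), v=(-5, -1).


|u x v| = |7*(-1) - (-1)*(-5)|
= |(-7) - 5| = 12

12


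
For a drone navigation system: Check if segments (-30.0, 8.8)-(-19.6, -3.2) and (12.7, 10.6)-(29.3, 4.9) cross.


Cross products: d1=-273.27, d2=-413.19, d3=531.12, d4=671.04
d1*d2 < 0 and d3*d4 < 0? no

No, they don't intersect


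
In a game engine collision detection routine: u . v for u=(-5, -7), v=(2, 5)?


u . v = u_x*v_x + u_y*v_y = (-5)*2 + (-7)*5
= (-10) + (-35) = -45

-45


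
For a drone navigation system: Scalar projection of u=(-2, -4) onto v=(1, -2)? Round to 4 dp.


u.v = 6, |v| = sqrt(5) = 2.2361
Scalar projection = u.v / |v| = 6 / sqrt(5) = 2.6833

2.6833


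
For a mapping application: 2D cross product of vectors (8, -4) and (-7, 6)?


u x v = u_x*v_y - u_y*v_x = 8*6 - (-4)*(-7)
= 48 - 28 = 20

20


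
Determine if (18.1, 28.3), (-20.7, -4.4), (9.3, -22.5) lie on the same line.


Cross product: ((-20.7)-18.1)*((-22.5)-28.3) - ((-4.4)-28.3)*(9.3-18.1)
= 1683.28

No, not collinear


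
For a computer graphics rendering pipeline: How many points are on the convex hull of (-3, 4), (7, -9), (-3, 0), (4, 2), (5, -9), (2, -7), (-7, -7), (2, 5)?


Convex hull vertices (CCW): (-7, -7), (5, -9), (7, -9), (4, 2), (2, 5), (-3, 4)
Count = 6

6


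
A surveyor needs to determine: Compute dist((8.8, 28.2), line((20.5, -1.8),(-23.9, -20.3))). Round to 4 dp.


|cross product| = 1548.45
|line direction| = sqrt(2313.61) = 48.1
Distance = 1548.45/sqrt(2313.61) = 32.1923

32.1923


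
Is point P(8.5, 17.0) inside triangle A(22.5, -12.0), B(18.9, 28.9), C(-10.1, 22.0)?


Cross products: AB x AP = 468.2, BC x BP = 273.34, CA x CP = 469.4
All same sign? yes

Yes, inside


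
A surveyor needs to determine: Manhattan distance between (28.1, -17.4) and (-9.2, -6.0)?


|28.1-(-9.2)| + |(-17.4)-(-6)| = 37.3 + 11.4 = 48.7

48.7


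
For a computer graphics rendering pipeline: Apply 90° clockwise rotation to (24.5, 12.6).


90° CW: (x,y) -> (y, -x)
(24.5,12.6) -> (12.6, -24.5)

(12.6, -24.5)


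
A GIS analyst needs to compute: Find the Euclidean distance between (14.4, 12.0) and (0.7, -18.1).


dx=-13.7, dy=-30.1
d^2 = (-13.7)^2 + (-30.1)^2 = 1093.7
d = sqrt(1093.7) = 33.0711

33.0711


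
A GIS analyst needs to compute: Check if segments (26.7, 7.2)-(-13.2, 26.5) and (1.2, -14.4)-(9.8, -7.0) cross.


Cross products: d1=-2.94, d2=458.3, d3=1353.99, d4=892.75
d1*d2 < 0 and d3*d4 < 0? no

No, they don't intersect


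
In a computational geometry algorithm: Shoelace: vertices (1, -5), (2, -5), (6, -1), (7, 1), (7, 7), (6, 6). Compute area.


Shoelace sum: (1*(-5) - 2*(-5)) + (2*(-1) - 6*(-5)) + (6*1 - 7*(-1)) + (7*7 - 7*1) + (7*6 - 6*7) + (6*(-5) - 1*6)
= 52
Area = |52|/2 = 26

26


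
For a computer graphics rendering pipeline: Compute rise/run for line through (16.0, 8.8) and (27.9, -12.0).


slope = (y2-y1)/(x2-x1) = ((-12)-8.8)/(27.9-16) = (-20.8)/11.9 = -1.7479

-1.7479


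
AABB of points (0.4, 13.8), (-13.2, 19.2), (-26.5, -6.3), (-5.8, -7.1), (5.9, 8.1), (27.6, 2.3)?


x range: [-26.5, 27.6]
y range: [-7.1, 19.2]
Bounding box: (-26.5,-7.1) to (27.6,19.2)

(-26.5,-7.1) to (27.6,19.2)


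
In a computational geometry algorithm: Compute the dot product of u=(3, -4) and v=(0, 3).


u . v = u_x*v_x + u_y*v_y = 3*0 + (-4)*3
= 0 + (-12) = -12

-12


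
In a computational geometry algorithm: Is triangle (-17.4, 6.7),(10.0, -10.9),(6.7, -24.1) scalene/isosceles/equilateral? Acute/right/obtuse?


Side lengths squared: AB^2=1060.52, BC^2=185.13, CA^2=1529.45
Sorted: [185.13, 1060.52, 1529.45]
By sides: Scalene, By angles: Obtuse

Scalene, Obtuse


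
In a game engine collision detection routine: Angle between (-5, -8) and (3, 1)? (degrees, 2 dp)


u.v = -23, |u| = sqrt(89) = 9.434, |v| = sqrt(10) = 3.1623
cos(theta) = u.v/(|u||v|) = -23/sqrt(890) = -0.770962
theta = acos(-0.770962) = 140.44 degrees

140.44 degrees


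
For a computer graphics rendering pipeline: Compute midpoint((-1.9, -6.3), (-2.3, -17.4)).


M = (((-1.9)+(-2.3))/2, ((-6.3)+(-17.4))/2)
= (-2.1, -11.85)

(-2.1, -11.85)


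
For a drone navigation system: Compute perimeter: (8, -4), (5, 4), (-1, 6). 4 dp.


Sides: (8, -4)->(5, 4): sqrt(73) = 8.544004, (5, 4)->(-1, 6): sqrt(40) = 6.324555, (-1, 6)->(8, -4): sqrt(181) = 13.453624
Sum = 28.322183
Perimeter = 28.3222

28.3222


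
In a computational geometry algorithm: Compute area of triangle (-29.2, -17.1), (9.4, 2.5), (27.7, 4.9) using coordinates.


Area = |x_A(y_B-y_C) + x_B(y_C-y_A) + x_C(y_A-y_B)|/2
= |70.08 + 206.8 + (-542.92)|/2
= 266.04/2 = 133.02

133.02


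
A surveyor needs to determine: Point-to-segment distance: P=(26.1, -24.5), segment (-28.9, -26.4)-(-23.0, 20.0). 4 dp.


Project P onto AB: t = 0.1886 (clamped to [0,1])
Closest point on segment: (-27.7871, -17.648)
Distance: 54.321

54.321


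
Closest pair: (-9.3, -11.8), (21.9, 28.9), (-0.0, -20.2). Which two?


d(P0,P1) = 51.2828, d(P0,P2) = 12.532, d(P1,P2) = 53.7626
Closest: P0 and P2

Closest pair: (-9.3, -11.8) and (-0.0, -20.2), distance = 12.532


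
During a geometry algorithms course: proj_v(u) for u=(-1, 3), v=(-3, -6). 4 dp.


u.v = -15, |v| = sqrt(45) = 6.7082
Scalar projection = u.v / |v| = -15 / sqrt(45) = -2.2361

-2.2361


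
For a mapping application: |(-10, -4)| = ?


|u| = sqrt((-10)^2 + (-4)^2) = sqrt(116) = 10.7703

10.7703


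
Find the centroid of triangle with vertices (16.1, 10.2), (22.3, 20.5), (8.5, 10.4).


Centroid = ((x_A+x_B+x_C)/3, (y_A+y_B+y_C)/3)
= ((16.1+22.3+8.5)/3, (10.2+20.5+10.4)/3)
= (15.6333, 13.7)

(15.6333, 13.7)


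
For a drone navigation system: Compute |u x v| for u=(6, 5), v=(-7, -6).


|u x v| = |6*(-6) - 5*(-7)|
= |(-36) - (-35)| = 1

1


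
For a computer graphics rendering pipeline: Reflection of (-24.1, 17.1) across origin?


Reflection over origin: (x,y) -> (-x,-y)
(-24.1, 17.1) -> (24.1, -17.1)

(24.1, -17.1)


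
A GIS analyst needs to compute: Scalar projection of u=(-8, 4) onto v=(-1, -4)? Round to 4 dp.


u.v = -8, |v| = sqrt(17) = 4.1231
Scalar projection = u.v / |v| = -8 / sqrt(17) = -1.9403

-1.9403


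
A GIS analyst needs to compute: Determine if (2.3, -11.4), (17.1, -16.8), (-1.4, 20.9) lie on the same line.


Cross product: (17.1-2.3)*(20.9-(-11.4)) - ((-16.8)-(-11.4))*((-1.4)-2.3)
= 458.06

No, not collinear


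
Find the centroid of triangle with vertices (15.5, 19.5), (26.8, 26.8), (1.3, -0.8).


Centroid = ((x_A+x_B+x_C)/3, (y_A+y_B+y_C)/3)
= ((15.5+26.8+1.3)/3, (19.5+26.8+(-0.8))/3)
= (14.5333, 15.1667)

(14.5333, 15.1667)


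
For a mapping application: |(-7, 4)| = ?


|u| = sqrt((-7)^2 + 4^2) = sqrt(65) = 8.0623

8.0623


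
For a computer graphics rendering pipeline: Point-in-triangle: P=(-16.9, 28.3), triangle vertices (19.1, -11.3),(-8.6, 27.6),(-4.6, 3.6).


Cross products: AB x AP = 303.48, BC x BP = -196.4, CA x CP = 402.12
All same sign? no

No, outside


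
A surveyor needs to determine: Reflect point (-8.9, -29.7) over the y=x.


Reflection over y=x: (x,y) -> (y,x)
(-8.9, -29.7) -> (-29.7, -8.9)

(-29.7, -8.9)


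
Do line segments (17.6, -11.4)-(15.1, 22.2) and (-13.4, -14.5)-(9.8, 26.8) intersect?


Cross products: d1=-1208.38, d2=-325.61, d3=1049.35, d4=166.58
d1*d2 < 0 and d3*d4 < 0? no

No, they don't intersect


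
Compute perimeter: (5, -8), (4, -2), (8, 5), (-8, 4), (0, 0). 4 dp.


Sides: (5, -8)->(4, -2): sqrt(37) = 6.082763, (4, -2)->(8, 5): sqrt(65) = 8.062258, (8, 5)->(-8, 4): sqrt(257) = 16.03122, (-8, 4)->(0, 0): sqrt(80) = 8.944272, (0, 0)->(5, -8): sqrt(89) = 9.433981
Sum = 48.554494
Perimeter = 48.5545

48.5545


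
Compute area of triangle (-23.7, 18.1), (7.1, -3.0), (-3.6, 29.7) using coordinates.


Area = |x_A(y_B-y_C) + x_B(y_C-y_A) + x_C(y_A-y_B)|/2
= |774.99 + 82.36 + (-75.96)|/2
= 781.39/2 = 390.695

390.695


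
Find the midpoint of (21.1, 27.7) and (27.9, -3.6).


M = ((21.1+27.9)/2, (27.7+(-3.6))/2)
= (24.5, 12.05)

(24.5, 12.05)


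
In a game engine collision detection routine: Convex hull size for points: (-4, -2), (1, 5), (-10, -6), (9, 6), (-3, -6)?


Convex hull vertices (CCW): (-10, -6), (-3, -6), (9, 6), (1, 5)
Count = 4

4


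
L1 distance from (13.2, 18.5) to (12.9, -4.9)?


|13.2-12.9| + |18.5-(-4.9)| = 0.3 + 23.4 = 23.7

23.7


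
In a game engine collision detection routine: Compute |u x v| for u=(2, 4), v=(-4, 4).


|u x v| = |2*4 - 4*(-4)|
= |8 - (-16)| = 24

24


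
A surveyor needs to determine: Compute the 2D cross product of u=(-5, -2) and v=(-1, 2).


u x v = u_x*v_y - u_y*v_x = (-5)*2 - (-2)*(-1)
= (-10) - 2 = -12

-12


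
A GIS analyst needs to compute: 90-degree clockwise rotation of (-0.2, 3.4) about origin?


90° CW: (x,y) -> (y, -x)
(-0.2,3.4) -> (3.4, 0.2)

(3.4, 0.2)


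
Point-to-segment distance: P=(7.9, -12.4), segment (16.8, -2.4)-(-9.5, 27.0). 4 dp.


Project P onto AB: t = 0 (clamped to [0,1])
Closest point on segment: (16.8, -2.4)
Distance: 13.3869

13.3869


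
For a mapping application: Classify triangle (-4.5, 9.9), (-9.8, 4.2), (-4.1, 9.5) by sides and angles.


Side lengths squared: AB^2=60.58, BC^2=60.58, CA^2=0.32
Sorted: [0.32, 60.58, 60.58]
By sides: Isosceles, By angles: Acute

Isosceles, Acute


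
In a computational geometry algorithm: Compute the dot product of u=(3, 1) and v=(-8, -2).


u . v = u_x*v_x + u_y*v_y = 3*(-8) + 1*(-2)
= (-24) + (-2) = -26

-26


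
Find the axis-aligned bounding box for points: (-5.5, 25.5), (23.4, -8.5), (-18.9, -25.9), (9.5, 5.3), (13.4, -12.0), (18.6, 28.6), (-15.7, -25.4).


x range: [-18.9, 23.4]
y range: [-25.9, 28.6]
Bounding box: (-18.9,-25.9) to (23.4,28.6)

(-18.9,-25.9) to (23.4,28.6)


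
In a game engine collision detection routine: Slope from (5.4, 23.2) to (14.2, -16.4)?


slope = (y2-y1)/(x2-x1) = ((-16.4)-23.2)/(14.2-5.4) = (-39.6)/8.8 = -4.5

-4.5


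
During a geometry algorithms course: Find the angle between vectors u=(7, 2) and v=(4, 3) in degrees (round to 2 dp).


u.v = 34, |u| = sqrt(53) = 7.2801, |v| = sqrt(25) = 5
cos(theta) = u.v/(|u||v|) = 34/sqrt(1325) = 0.934052
theta = acos(0.934052) = 20.92 degrees

20.92 degrees


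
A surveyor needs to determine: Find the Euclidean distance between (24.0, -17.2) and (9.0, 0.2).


dx=-15, dy=17.4
d^2 = (-15)^2 + 17.4^2 = 527.76
d = sqrt(527.76) = 22.973

22.973


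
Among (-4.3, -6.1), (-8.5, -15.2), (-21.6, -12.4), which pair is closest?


d(P0,P1) = 10.0225, d(P0,P2) = 18.4114, d(P1,P2) = 13.3959
Closest: P0 and P1

Closest pair: (-4.3, -6.1) and (-8.5, -15.2), distance = 10.0225


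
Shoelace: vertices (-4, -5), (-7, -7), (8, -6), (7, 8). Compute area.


Shoelace sum: ((-4)*(-7) - (-7)*(-5)) + ((-7)*(-6) - 8*(-7)) + (8*8 - 7*(-6)) + (7*(-5) - (-4)*8)
= 194
Area = |194|/2 = 97

97


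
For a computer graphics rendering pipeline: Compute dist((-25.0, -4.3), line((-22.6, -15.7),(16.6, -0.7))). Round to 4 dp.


|cross product| = 482.88
|line direction| = sqrt(1761.64) = 41.9719
Distance = 482.88/sqrt(1761.64) = 11.5048

11.5048


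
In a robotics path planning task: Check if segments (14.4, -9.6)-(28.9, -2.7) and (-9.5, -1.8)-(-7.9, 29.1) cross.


Cross products: d1=-750.99, d2=-1188, d3=278.01, d4=715.02
d1*d2 < 0 and d3*d4 < 0? no

No, they don't intersect


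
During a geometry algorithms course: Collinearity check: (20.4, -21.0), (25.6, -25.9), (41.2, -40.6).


Cross product: (25.6-20.4)*((-40.6)-(-21)) - ((-25.9)-(-21))*(41.2-20.4)
= 0

Yes, collinear


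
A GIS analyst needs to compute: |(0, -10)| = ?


|u| = sqrt(0^2 + (-10)^2) = sqrt(100) = 10

10


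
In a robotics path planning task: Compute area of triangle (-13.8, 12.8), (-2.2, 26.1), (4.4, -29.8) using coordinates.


Area = |x_A(y_B-y_C) + x_B(y_C-y_A) + x_C(y_A-y_B)|/2
= |(-771.42) + 93.72 + (-58.52)|/2
= 736.22/2 = 368.11

368.11


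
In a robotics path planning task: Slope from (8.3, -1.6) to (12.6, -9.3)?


slope = (y2-y1)/(x2-x1) = ((-9.3)-(-1.6))/(12.6-8.3) = (-7.7)/4.3 = -1.7907

-1.7907


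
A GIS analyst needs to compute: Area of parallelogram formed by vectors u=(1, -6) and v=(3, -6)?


|u x v| = |1*(-6) - (-6)*3|
= |(-6) - (-18)| = 12

12


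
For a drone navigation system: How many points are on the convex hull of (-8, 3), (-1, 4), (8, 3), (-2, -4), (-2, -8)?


Convex hull vertices (CCW): (-8, 3), (-2, -8), (8, 3), (-1, 4)
Count = 4

4


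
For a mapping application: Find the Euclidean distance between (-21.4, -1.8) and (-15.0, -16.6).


dx=6.4, dy=-14.8
d^2 = 6.4^2 + (-14.8)^2 = 260
d = sqrt(260) = 16.1245

16.1245


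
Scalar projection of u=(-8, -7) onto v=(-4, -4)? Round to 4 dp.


u.v = 60, |v| = sqrt(32) = 5.6569
Scalar projection = u.v / |v| = 60 / sqrt(32) = 10.6066

10.6066


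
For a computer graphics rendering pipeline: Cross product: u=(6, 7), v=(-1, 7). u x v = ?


u x v = u_x*v_y - u_y*v_x = 6*7 - 7*(-1)
= 42 - (-7) = 49

49


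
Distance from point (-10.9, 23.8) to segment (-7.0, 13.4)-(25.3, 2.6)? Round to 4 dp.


Project P onto AB: t = 0 (clamped to [0,1])
Closest point on segment: (-7, 13.4)
Distance: 11.1072

11.1072


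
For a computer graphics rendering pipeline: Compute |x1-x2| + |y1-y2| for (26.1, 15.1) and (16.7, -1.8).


|26.1-16.7| + |15.1-(-1.8)| = 9.4 + 16.9 = 26.3

26.3


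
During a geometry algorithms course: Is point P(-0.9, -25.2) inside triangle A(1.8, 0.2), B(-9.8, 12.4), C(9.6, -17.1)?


Cross products: AB x AP = 327.58, BC x BP = -466.89, CA x CP = 244.83
All same sign? no

No, outside


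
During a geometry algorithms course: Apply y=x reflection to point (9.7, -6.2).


Reflection over y=x: (x,y) -> (y,x)
(9.7, -6.2) -> (-6.2, 9.7)

(-6.2, 9.7)


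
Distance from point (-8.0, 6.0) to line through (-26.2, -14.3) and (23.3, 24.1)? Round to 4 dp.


|cross product| = 305.97
|line direction| = sqrt(3924.81) = 62.6483
Distance = 305.97/sqrt(3924.81) = 4.8839

4.8839


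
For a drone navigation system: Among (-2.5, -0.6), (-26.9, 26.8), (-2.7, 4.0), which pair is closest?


d(P0,P1) = 36.6895, d(P0,P2) = 4.6043, d(P1,P2) = 33.2488
Closest: P0 and P2

Closest pair: (-2.5, -0.6) and (-2.7, 4.0), distance = 4.6043


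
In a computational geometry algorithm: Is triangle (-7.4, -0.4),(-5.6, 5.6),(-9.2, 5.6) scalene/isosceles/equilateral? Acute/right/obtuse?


Side lengths squared: AB^2=39.24, BC^2=12.96, CA^2=39.24
Sorted: [12.96, 39.24, 39.24]
By sides: Isosceles, By angles: Acute

Isosceles, Acute


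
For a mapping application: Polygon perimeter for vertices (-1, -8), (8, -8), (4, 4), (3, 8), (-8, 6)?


Sides: (-1, -8)->(8, -8): sqrt(81) = 9, (8, -8)->(4, 4): sqrt(160) = 12.649111, (4, 4)->(3, 8): sqrt(17) = 4.123106, (3, 8)->(-8, 6): sqrt(125) = 11.18034, (-8, 6)->(-1, -8): sqrt(245) = 15.652476
Sum = 52.605033
Perimeter = 52.605

52.605


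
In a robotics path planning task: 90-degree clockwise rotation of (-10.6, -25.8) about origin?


90° CW: (x,y) -> (y, -x)
(-10.6,-25.8) -> (-25.8, 10.6)

(-25.8, 10.6)


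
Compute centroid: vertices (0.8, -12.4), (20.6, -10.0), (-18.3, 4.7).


Centroid = ((x_A+x_B+x_C)/3, (y_A+y_B+y_C)/3)
= ((0.8+20.6+(-18.3))/3, ((-12.4)+(-10)+4.7)/3)
= (1.0333, -5.9)

(1.0333, -5.9)


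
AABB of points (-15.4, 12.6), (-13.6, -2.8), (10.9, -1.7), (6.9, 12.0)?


x range: [-15.4, 10.9]
y range: [-2.8, 12.6]
Bounding box: (-15.4,-2.8) to (10.9,12.6)

(-15.4,-2.8) to (10.9,12.6)


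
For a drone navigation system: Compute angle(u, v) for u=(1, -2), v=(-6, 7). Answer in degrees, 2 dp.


u.v = -20, |u| = sqrt(5) = 2.2361, |v| = sqrt(85) = 9.2195
cos(theta) = u.v/(|u||v|) = -20/sqrt(425) = -0.970143
theta = acos(-0.970143) = 165.96 degrees

165.96 degrees


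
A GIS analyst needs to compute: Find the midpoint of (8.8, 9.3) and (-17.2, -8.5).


M = ((8.8+(-17.2))/2, (9.3+(-8.5))/2)
= (-4.2, 0.4)

(-4.2, 0.4)


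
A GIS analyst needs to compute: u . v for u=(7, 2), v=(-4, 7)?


u . v = u_x*v_x + u_y*v_y = 7*(-4) + 2*7
= (-28) + 14 = -14

-14


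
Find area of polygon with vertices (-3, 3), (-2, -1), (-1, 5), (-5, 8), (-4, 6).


Shoelace sum: ((-3)*(-1) - (-2)*3) + ((-2)*5 - (-1)*(-1)) + ((-1)*8 - (-5)*5) + ((-5)*6 - (-4)*8) + ((-4)*3 - (-3)*6)
= 23
Area = |23|/2 = 11.5

11.5


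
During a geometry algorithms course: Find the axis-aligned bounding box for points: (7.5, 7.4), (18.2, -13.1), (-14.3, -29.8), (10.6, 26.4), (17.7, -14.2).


x range: [-14.3, 18.2]
y range: [-29.8, 26.4]
Bounding box: (-14.3,-29.8) to (18.2,26.4)

(-14.3,-29.8) to (18.2,26.4)


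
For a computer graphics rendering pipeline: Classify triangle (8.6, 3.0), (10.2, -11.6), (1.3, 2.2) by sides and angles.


Side lengths squared: AB^2=215.72, BC^2=269.65, CA^2=53.93
Sorted: [53.93, 215.72, 269.65]
By sides: Scalene, By angles: Right

Scalene, Right


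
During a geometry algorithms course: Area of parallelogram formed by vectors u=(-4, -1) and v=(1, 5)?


|u x v| = |(-4)*5 - (-1)*1|
= |(-20) - (-1)| = 19

19


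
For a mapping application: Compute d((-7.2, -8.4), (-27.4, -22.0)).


dx=-20.2, dy=-13.6
d^2 = (-20.2)^2 + (-13.6)^2 = 593
d = sqrt(593) = 24.3516

24.3516


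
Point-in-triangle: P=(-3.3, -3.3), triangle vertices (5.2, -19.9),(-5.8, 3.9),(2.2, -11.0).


Cross products: AB x AP = 19.7, BC x BP = -20.35, CA x CP = -25.85
All same sign? no

No, outside


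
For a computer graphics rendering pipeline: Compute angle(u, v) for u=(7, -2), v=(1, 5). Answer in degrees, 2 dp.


u.v = -3, |u| = sqrt(53) = 7.2801, |v| = sqrt(26) = 5.099
cos(theta) = u.v/(|u||v|) = -3/sqrt(1378) = -0.080816
theta = acos(-0.080816) = 94.64 degrees

94.64 degrees


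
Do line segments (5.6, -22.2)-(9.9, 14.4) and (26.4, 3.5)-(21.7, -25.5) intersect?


Cross products: d1=-482.41, d2=-529.73, d3=-650.77, d4=-603.45
d1*d2 < 0 and d3*d4 < 0? no

No, they don't intersect


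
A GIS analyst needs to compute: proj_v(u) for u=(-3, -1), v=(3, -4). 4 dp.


u.v = -5, |v| = sqrt(25) = 5
Scalar projection = u.v / |v| = -5 / sqrt(25) = -1

-1


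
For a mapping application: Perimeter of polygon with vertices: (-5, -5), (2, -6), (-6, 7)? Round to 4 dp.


Sides: (-5, -5)->(2, -6): sqrt(50) = 7.071068, (2, -6)->(-6, 7): sqrt(233) = 15.264338, (-6, 7)->(-5, -5): sqrt(145) = 12.041595
Sum = 34.377001
Perimeter = 34.377

34.377


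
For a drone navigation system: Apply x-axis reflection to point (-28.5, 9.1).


Reflection over x-axis: (x,y) -> (x,-y)
(-28.5, 9.1) -> (-28.5, -9.1)

(-28.5, -9.1)


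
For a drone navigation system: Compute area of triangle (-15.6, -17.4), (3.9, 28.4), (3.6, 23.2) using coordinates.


Area = |x_A(y_B-y_C) + x_B(y_C-y_A) + x_C(y_A-y_B)|/2
= |(-81.12) + 158.34 + (-164.88)|/2
= 87.66/2 = 43.83

43.83


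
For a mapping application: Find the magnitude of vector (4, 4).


|u| = sqrt(4^2 + 4^2) = sqrt(32) = 5.6569

5.6569


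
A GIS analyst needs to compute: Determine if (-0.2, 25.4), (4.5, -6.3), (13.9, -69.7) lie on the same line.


Cross product: (4.5-(-0.2))*((-69.7)-25.4) - ((-6.3)-25.4)*(13.9-(-0.2))
= 0

Yes, collinear


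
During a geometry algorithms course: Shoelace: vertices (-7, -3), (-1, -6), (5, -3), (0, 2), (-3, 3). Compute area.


Shoelace sum: ((-7)*(-6) - (-1)*(-3)) + ((-1)*(-3) - 5*(-6)) + (5*2 - 0*(-3)) + (0*3 - (-3)*2) + ((-3)*(-3) - (-7)*3)
= 118
Area = |118|/2 = 59

59


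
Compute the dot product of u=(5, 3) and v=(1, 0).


u . v = u_x*v_x + u_y*v_y = 5*1 + 3*0
= 5 + 0 = 5

5


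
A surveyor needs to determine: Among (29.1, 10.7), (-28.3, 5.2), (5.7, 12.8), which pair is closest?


d(P0,P1) = 57.6629, d(P0,P2) = 23.494, d(P1,P2) = 34.8391
Closest: P0 and P2

Closest pair: (29.1, 10.7) and (5.7, 12.8), distance = 23.494


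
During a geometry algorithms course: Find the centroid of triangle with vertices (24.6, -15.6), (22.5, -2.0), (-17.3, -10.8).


Centroid = ((x_A+x_B+x_C)/3, (y_A+y_B+y_C)/3)
= ((24.6+22.5+(-17.3))/3, ((-15.6)+(-2)+(-10.8))/3)
= (9.9333, -9.4667)

(9.9333, -9.4667)


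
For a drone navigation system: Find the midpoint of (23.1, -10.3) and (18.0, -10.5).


M = ((23.1+18)/2, ((-10.3)+(-10.5))/2)
= (20.55, -10.4)

(20.55, -10.4)


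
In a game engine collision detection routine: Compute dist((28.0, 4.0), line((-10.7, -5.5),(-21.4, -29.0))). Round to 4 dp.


|cross product| = 807.8
|line direction| = sqrt(666.74) = 25.8213
Distance = 807.8/sqrt(666.74) = 31.2842

31.2842


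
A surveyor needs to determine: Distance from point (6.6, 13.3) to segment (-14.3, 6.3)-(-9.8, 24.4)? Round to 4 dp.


Project P onto AB: t = 0.6346 (clamped to [0,1])
Closest point on segment: (-11.4443, 17.7862)
Distance: 18.5936

18.5936


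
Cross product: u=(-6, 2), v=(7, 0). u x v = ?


u x v = u_x*v_y - u_y*v_x = (-6)*0 - 2*7
= 0 - 14 = -14

-14


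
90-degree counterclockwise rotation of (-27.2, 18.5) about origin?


90° CCW: (x,y) -> (-y, x)
(-27.2,18.5) -> (-18.5, -27.2)

(-18.5, -27.2)


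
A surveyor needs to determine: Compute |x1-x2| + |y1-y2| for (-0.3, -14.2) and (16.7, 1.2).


|(-0.3)-16.7| + |(-14.2)-1.2| = 17 + 15.4 = 32.4

32.4


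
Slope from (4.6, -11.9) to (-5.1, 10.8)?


slope = (y2-y1)/(x2-x1) = (10.8-(-11.9))/((-5.1)-4.6) = 22.7/(-9.7) = -2.3402

-2.3402


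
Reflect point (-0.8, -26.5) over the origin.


Reflection over origin: (x,y) -> (-x,-y)
(-0.8, -26.5) -> (0.8, 26.5)

(0.8, 26.5)


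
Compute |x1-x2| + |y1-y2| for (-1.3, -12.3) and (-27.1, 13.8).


|(-1.3)-(-27.1)| + |(-12.3)-13.8| = 25.8 + 26.1 = 51.9

51.9


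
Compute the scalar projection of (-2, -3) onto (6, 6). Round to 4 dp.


u.v = -30, |v| = sqrt(72) = 8.4853
Scalar projection = u.v / |v| = -30 / sqrt(72) = -3.5355

-3.5355


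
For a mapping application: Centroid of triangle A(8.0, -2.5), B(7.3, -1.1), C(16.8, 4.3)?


Centroid = ((x_A+x_B+x_C)/3, (y_A+y_B+y_C)/3)
= ((8+7.3+16.8)/3, ((-2.5)+(-1.1)+4.3)/3)
= (10.7, 0.2333)

(10.7, 0.2333)


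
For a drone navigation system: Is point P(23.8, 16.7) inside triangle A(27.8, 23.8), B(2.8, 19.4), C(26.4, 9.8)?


Cross products: AB x AP = 159.9, BC x BP = 137.88, CA x CP = 46.06
All same sign? yes

Yes, inside


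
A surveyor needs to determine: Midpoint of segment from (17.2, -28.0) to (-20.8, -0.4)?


M = ((17.2+(-20.8))/2, ((-28)+(-0.4))/2)
= (-1.8, -14.2)

(-1.8, -14.2)


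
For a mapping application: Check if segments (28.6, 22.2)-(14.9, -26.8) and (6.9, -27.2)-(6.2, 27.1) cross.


Cross products: d1=-1212.89, d2=-434.68, d3=-386.52, d4=-1164.73
d1*d2 < 0 and d3*d4 < 0? no

No, they don't intersect


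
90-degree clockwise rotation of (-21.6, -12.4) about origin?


90° CW: (x,y) -> (y, -x)
(-21.6,-12.4) -> (-12.4, 21.6)

(-12.4, 21.6)


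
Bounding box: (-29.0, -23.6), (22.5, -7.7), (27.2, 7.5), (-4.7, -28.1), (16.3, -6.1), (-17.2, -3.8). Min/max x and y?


x range: [-29, 27.2]
y range: [-28.1, 7.5]
Bounding box: (-29,-28.1) to (27.2,7.5)

(-29,-28.1) to (27.2,7.5)


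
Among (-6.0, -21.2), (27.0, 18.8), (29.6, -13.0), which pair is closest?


d(P0,P1) = 51.8556, d(P0,P2) = 36.5322, d(P1,P2) = 31.9061
Closest: P1 and P2

Closest pair: (27.0, 18.8) and (29.6, -13.0), distance = 31.9061


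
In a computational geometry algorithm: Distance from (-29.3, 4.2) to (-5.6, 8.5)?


dx=23.7, dy=4.3
d^2 = 23.7^2 + 4.3^2 = 580.18
d = sqrt(580.18) = 24.0869

24.0869


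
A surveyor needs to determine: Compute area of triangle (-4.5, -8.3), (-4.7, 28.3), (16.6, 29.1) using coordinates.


Area = |x_A(y_B-y_C) + x_B(y_C-y_A) + x_C(y_A-y_B)|/2
= |3.6 + (-175.78) + (-607.56)|/2
= 779.74/2 = 389.87

389.87


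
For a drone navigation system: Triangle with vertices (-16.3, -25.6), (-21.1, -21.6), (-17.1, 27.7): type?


Side lengths squared: AB^2=39.04, BC^2=2446.49, CA^2=2841.53
Sorted: [39.04, 2446.49, 2841.53]
By sides: Scalene, By angles: Obtuse

Scalene, Obtuse


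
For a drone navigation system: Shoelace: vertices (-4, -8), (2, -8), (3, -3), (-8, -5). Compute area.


Shoelace sum: ((-4)*(-8) - 2*(-8)) + (2*(-3) - 3*(-8)) + (3*(-5) - (-8)*(-3)) + ((-8)*(-8) - (-4)*(-5))
= 71
Area = |71|/2 = 35.5

35.5


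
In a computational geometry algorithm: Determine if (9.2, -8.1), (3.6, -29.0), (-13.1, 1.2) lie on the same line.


Cross product: (3.6-9.2)*(1.2-(-8.1)) - ((-29)-(-8.1))*((-13.1)-9.2)
= -518.15

No, not collinear


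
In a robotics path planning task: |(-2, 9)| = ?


|u| = sqrt((-2)^2 + 9^2) = sqrt(85) = 9.2195

9.2195


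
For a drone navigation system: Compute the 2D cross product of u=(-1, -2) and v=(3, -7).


u x v = u_x*v_y - u_y*v_x = (-1)*(-7) - (-2)*3
= 7 - (-6) = 13

13


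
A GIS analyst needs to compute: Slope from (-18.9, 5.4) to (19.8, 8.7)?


slope = (y2-y1)/(x2-x1) = (8.7-5.4)/(19.8-(-18.9)) = 3.3/38.7 = 0.0853

0.0853


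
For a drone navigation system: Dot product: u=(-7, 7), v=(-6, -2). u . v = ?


u . v = u_x*v_x + u_y*v_y = (-7)*(-6) + 7*(-2)
= 42 + (-14) = 28

28


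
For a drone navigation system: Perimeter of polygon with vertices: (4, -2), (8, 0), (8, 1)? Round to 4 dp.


Sides: (4, -2)->(8, 0): sqrt(20) = 4.472136, (8, 0)->(8, 1): sqrt(1) = 1, (8, 1)->(4, -2): sqrt(25) = 5
Sum = 10.472136
Perimeter = 10.4721

10.4721


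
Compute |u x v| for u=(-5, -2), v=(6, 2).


|u x v| = |(-5)*2 - (-2)*6|
= |(-10) - (-12)| = 2

2


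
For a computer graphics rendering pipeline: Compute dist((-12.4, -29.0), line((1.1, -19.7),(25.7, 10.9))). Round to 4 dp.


|cross product| = 184.32
|line direction| = sqrt(1541.52) = 39.2622
Distance = 184.32/sqrt(1541.52) = 4.6946

4.6946


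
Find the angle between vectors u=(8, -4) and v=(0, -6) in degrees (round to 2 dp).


u.v = 24, |u| = sqrt(80) = 8.9443, |v| = sqrt(36) = 6
cos(theta) = u.v/(|u||v|) = 24/sqrt(2880) = 0.447214
theta = acos(0.447214) = 63.43 degrees

63.43 degrees


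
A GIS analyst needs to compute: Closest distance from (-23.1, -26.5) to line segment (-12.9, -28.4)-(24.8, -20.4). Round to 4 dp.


Project P onto AB: t = 0 (clamped to [0,1])
Closest point on segment: (-12.9, -28.4)
Distance: 10.3755

10.3755


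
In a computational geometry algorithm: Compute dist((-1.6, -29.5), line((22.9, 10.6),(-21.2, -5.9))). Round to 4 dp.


|cross product| = 1364.16
|line direction| = sqrt(2217.06) = 47.0857
Distance = 1364.16/sqrt(2217.06) = 28.9719

28.9719


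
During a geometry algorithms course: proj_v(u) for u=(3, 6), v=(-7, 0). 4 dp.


u.v = -21, |v| = sqrt(49) = 7
Scalar projection = u.v / |v| = -21 / sqrt(49) = -3

-3


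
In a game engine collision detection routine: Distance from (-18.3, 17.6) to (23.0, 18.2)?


dx=41.3, dy=0.6
d^2 = 41.3^2 + 0.6^2 = 1706.05
d = sqrt(1706.05) = 41.3044

41.3044


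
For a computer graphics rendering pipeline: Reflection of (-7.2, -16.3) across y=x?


Reflection over y=x: (x,y) -> (y,x)
(-7.2, -16.3) -> (-16.3, -7.2)

(-16.3, -7.2)


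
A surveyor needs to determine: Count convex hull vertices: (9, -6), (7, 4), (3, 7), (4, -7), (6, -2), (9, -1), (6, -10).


Convex hull vertices (CCW): (3, 7), (4, -7), (6, -10), (9, -6), (9, -1), (7, 4)
Count = 6

6


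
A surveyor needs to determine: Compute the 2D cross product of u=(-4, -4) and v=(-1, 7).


u x v = u_x*v_y - u_y*v_x = (-4)*7 - (-4)*(-1)
= (-28) - 4 = -32

-32


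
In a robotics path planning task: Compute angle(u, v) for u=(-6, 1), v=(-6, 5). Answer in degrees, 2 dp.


u.v = 41, |u| = sqrt(37) = 6.0828, |v| = sqrt(61) = 7.8102
cos(theta) = u.v/(|u||v|) = 41/sqrt(2257) = 0.863014
theta = acos(0.863014) = 30.34 degrees

30.34 degrees


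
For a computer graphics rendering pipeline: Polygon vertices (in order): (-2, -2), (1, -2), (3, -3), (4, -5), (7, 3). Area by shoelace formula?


Shoelace sum: ((-2)*(-2) - 1*(-2)) + (1*(-3) - 3*(-2)) + (3*(-5) - 4*(-3)) + (4*3 - 7*(-5)) + (7*(-2) - (-2)*3)
= 45
Area = |45|/2 = 22.5

22.5


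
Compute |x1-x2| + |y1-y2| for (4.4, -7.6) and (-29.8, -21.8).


|4.4-(-29.8)| + |(-7.6)-(-21.8)| = 34.2 + 14.2 = 48.4

48.4


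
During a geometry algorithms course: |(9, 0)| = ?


|u| = sqrt(9^2 + 0^2) = sqrt(81) = 9

9


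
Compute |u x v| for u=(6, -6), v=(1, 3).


|u x v| = |6*3 - (-6)*1|
= |18 - (-6)| = 24

24


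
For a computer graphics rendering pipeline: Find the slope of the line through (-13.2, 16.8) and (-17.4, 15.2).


slope = (y2-y1)/(x2-x1) = (15.2-16.8)/((-17.4)-(-13.2)) = (-1.6)/(-4.2) = 0.381

0.381


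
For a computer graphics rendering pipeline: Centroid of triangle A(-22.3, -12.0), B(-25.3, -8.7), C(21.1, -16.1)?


Centroid = ((x_A+x_B+x_C)/3, (y_A+y_B+y_C)/3)
= (((-22.3)+(-25.3)+21.1)/3, ((-12)+(-8.7)+(-16.1))/3)
= (-8.8333, -12.2667)

(-8.8333, -12.2667)


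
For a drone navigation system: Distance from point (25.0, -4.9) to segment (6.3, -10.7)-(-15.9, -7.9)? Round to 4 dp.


Project P onto AB: t = 0 (clamped to [0,1])
Closest point on segment: (6.3, -10.7)
Distance: 19.5788

19.5788


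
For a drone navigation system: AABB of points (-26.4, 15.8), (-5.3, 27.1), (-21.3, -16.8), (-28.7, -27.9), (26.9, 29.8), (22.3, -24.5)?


x range: [-28.7, 26.9]
y range: [-27.9, 29.8]
Bounding box: (-28.7,-27.9) to (26.9,29.8)

(-28.7,-27.9) to (26.9,29.8)


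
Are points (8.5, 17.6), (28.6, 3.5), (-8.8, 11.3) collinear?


Cross product: (28.6-8.5)*(11.3-17.6) - (3.5-17.6)*((-8.8)-8.5)
= -370.56

No, not collinear


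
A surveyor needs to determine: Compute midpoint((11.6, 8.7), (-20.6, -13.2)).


M = ((11.6+(-20.6))/2, (8.7+(-13.2))/2)
= (-4.5, -2.25)

(-4.5, -2.25)


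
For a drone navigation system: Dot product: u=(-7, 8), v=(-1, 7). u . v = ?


u . v = u_x*v_x + u_y*v_y = (-7)*(-1) + 8*7
= 7 + 56 = 63

63


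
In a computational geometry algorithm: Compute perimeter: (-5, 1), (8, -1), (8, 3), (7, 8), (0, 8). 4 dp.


Sides: (-5, 1)->(8, -1): sqrt(173) = 13.152946, (8, -1)->(8, 3): sqrt(16) = 4, (8, 3)->(7, 8): sqrt(26) = 5.09902, (7, 8)->(0, 8): sqrt(49) = 7, (0, 8)->(-5, 1): sqrt(74) = 8.602325
Sum = 37.854291
Perimeter = 37.8543

37.8543


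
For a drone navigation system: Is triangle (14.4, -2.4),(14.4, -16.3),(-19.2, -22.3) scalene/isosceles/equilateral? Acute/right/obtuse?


Side lengths squared: AB^2=193.21, BC^2=1164.96, CA^2=1524.97
Sorted: [193.21, 1164.96, 1524.97]
By sides: Scalene, By angles: Obtuse

Scalene, Obtuse


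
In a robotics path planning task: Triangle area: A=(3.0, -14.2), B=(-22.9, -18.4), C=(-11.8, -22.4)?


Area = |x_A(y_B-y_C) + x_B(y_C-y_A) + x_C(y_A-y_B)|/2
= |12 + 187.78 + (-49.56)|/2
= 150.22/2 = 75.11

75.11


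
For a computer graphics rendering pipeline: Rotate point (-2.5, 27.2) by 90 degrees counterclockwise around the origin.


90° CCW: (x,y) -> (-y, x)
(-2.5,27.2) -> (-27.2, -2.5)

(-27.2, -2.5)


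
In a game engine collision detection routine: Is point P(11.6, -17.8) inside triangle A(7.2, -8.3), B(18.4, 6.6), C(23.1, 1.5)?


Cross products: AB x AP = -171.96, BC x BP = -149.36, CA x CP = 194.17
All same sign? no

No, outside


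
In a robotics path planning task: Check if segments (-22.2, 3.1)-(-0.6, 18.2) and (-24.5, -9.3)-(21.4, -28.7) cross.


Cross products: d1=613.78, d2=1725.91, d3=-233.11, d4=-1345.24
d1*d2 < 0 and d3*d4 < 0? no

No, they don't intersect


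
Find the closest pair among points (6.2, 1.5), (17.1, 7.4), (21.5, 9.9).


d(P0,P1) = 12.3944, d(P0,P2) = 17.4542, d(P1,P2) = 5.0606
Closest: P1 and P2

Closest pair: (17.1, 7.4) and (21.5, 9.9), distance = 5.0606


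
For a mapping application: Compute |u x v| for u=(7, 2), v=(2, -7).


|u x v| = |7*(-7) - 2*2|
= |(-49) - 4| = 53

53


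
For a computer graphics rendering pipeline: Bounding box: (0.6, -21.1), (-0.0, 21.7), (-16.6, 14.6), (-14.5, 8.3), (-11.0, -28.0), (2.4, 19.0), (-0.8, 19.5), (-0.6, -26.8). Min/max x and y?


x range: [-16.6, 2.4]
y range: [-28, 21.7]
Bounding box: (-16.6,-28) to (2.4,21.7)

(-16.6,-28) to (2.4,21.7)


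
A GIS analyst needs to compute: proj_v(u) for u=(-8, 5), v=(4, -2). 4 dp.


u.v = -42, |v| = sqrt(20) = 4.4721
Scalar projection = u.v / |v| = -42 / sqrt(20) = -9.3915

-9.3915


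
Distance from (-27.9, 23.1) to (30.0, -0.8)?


dx=57.9, dy=-23.9
d^2 = 57.9^2 + (-23.9)^2 = 3923.62
d = sqrt(3923.62) = 62.6388

62.6388


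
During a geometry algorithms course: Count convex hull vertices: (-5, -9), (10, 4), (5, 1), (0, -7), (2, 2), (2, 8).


Convex hull vertices (CCW): (-5, -9), (0, -7), (10, 4), (2, 8)
Count = 4

4


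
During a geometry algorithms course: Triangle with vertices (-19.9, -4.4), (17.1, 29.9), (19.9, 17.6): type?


Side lengths squared: AB^2=2545.49, BC^2=159.13, CA^2=2068.04
Sorted: [159.13, 2068.04, 2545.49]
By sides: Scalene, By angles: Obtuse

Scalene, Obtuse


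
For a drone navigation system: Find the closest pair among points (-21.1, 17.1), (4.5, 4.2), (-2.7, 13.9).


d(P0,P1) = 28.6665, d(P0,P2) = 18.6762, d(P1,P2) = 12.0801
Closest: P1 and P2

Closest pair: (4.5, 4.2) and (-2.7, 13.9), distance = 12.0801


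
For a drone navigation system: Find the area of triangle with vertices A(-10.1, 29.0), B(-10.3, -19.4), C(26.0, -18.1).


Area = |x_A(y_B-y_C) + x_B(y_C-y_A) + x_C(y_A-y_B)|/2
= |13.13 + 485.13 + 1258.4|/2
= 1756.66/2 = 878.33

878.33


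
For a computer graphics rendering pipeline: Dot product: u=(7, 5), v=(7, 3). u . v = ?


u . v = u_x*v_x + u_y*v_y = 7*7 + 5*3
= 49 + 15 = 64

64


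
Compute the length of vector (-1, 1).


|u| = sqrt((-1)^2 + 1^2) = sqrt(2) = 1.4142

1.4142


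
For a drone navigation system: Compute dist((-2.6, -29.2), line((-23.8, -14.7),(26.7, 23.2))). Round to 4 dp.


|cross product| = 1535.73
|line direction| = sqrt(3986.66) = 63.14
Distance = 1535.73/sqrt(3986.66) = 24.3226

24.3226


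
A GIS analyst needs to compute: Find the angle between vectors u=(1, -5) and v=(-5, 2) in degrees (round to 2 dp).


u.v = -15, |u| = sqrt(26) = 5.099, |v| = sqrt(29) = 5.3852
cos(theta) = u.v/(|u||v|) = -15/sqrt(754) = -0.546268
theta = acos(-0.546268) = 123.11 degrees

123.11 degrees


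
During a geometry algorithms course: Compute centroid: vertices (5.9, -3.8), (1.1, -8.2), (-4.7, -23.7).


Centroid = ((x_A+x_B+x_C)/3, (y_A+y_B+y_C)/3)
= ((5.9+1.1+(-4.7))/3, ((-3.8)+(-8.2)+(-23.7))/3)
= (0.7667, -11.9)

(0.7667, -11.9)


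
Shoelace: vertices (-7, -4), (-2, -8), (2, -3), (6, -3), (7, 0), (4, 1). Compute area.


Shoelace sum: ((-7)*(-8) - (-2)*(-4)) + ((-2)*(-3) - 2*(-8)) + (2*(-3) - 6*(-3)) + (6*0 - 7*(-3)) + (7*1 - 4*0) + (4*(-4) - (-7)*1)
= 101
Area = |101|/2 = 50.5

50.5


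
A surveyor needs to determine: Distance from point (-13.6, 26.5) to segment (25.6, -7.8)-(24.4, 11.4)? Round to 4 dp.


Project P onto AB: t = 1 (clamped to [0,1])
Closest point on segment: (24.4, 11.4)
Distance: 40.8902

40.8902


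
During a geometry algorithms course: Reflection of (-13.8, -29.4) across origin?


Reflection over origin: (x,y) -> (-x,-y)
(-13.8, -29.4) -> (13.8, 29.4)

(13.8, 29.4)


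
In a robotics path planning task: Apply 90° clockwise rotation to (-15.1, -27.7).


90° CW: (x,y) -> (y, -x)
(-15.1,-27.7) -> (-27.7, 15.1)

(-27.7, 15.1)


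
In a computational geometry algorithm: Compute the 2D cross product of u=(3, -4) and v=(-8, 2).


u x v = u_x*v_y - u_y*v_x = 3*2 - (-4)*(-8)
= 6 - 32 = -26

-26


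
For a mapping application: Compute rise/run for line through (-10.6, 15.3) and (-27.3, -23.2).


slope = (y2-y1)/(x2-x1) = ((-23.2)-15.3)/((-27.3)-(-10.6)) = (-38.5)/(-16.7) = 2.3054

2.3054


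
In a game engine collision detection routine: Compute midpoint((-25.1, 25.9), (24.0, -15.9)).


M = (((-25.1)+24)/2, (25.9+(-15.9))/2)
= (-0.55, 5)

(-0.55, 5)


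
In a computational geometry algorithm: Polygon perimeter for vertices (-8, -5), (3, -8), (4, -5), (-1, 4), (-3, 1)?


Sides: (-8, -5)->(3, -8): sqrt(130) = 11.401754, (3, -8)->(4, -5): sqrt(10) = 3.162278, (4, -5)->(-1, 4): sqrt(106) = 10.29563, (-1, 4)->(-3, 1): sqrt(13) = 3.605551, (-3, 1)->(-8, -5): sqrt(61) = 7.81025
Sum = 36.275463
Perimeter = 36.2755

36.2755


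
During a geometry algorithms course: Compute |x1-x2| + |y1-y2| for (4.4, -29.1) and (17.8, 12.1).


|4.4-17.8| + |(-29.1)-12.1| = 13.4 + 41.2 = 54.6

54.6


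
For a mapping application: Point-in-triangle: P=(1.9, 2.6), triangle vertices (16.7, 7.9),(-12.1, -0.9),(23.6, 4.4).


Cross products: AB x AP = 22.4, BC x BP = 50.75, CA x CP = 88.37
All same sign? yes

Yes, inside


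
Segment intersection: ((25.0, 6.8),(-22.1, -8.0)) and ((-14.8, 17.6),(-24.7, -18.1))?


Cross products: d1=1527.78, d2=-7.17, d3=-1097.72, d4=437.23
d1*d2 < 0 and d3*d4 < 0? yes

Yes, they intersect


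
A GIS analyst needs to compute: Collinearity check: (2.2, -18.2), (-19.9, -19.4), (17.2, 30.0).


Cross product: ((-19.9)-2.2)*(30-(-18.2)) - ((-19.4)-(-18.2))*(17.2-2.2)
= -1047.22

No, not collinear


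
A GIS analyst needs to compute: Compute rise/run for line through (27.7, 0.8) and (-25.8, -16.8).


slope = (y2-y1)/(x2-x1) = ((-16.8)-0.8)/((-25.8)-27.7) = (-17.6)/(-53.5) = 0.329

0.329


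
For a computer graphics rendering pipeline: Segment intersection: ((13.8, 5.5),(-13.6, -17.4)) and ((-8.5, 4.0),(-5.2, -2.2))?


Cross products: d1=143.21, d2=-102.24, d3=-469.57, d4=-224.12
d1*d2 < 0 and d3*d4 < 0? no

No, they don't intersect


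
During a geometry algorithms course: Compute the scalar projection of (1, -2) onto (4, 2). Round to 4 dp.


u.v = 0, |v| = sqrt(20) = 4.4721
Scalar projection = u.v / |v| = 0 / sqrt(20) = 0

0


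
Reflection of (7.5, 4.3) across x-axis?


Reflection over x-axis: (x,y) -> (x,-y)
(7.5, 4.3) -> (7.5, -4.3)

(7.5, -4.3)


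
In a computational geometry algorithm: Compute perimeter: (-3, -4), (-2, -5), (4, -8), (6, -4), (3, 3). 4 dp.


Sides: (-3, -4)->(-2, -5): sqrt(2) = 1.414214, (-2, -5)->(4, -8): sqrt(45) = 6.708204, (4, -8)->(6, -4): sqrt(20) = 4.472136, (6, -4)->(3, 3): sqrt(58) = 7.615773, (3, 3)->(-3, -4): sqrt(85) = 9.219544
Sum = 29.429871
Perimeter = 29.4299

29.4299
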